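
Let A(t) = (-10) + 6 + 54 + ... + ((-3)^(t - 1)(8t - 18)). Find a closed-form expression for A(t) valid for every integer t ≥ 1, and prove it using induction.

We claim A(t) = 2(-3)^t(-t + 2) - 4 for all t ≥ 1.
For the base case t = 1: A(1) = -10, and the closed form gives -10. They agree.
Inductive step: assume the claim holds for t = m, so A(m) = 2(-3)^m(-m + 2) - 4.
Then A(m+1) = A(m) + ((-3)^m(8m - 10)) = (2(-3)^m(-m + 2) - 4) + ((-3)^m(8m - 10)).
Simplifying, A(m+1) = 6(-3)^m·m - 6(-3)^m - 4 = 2(-3)^(m+1)(-(m+1) + 2) - 4,
which is the closed form with t = m+1.
By the principle of mathematical induction, the result holds for all t ≥ 1.

A(t) = 2(-3)^t(-t + 2) - 4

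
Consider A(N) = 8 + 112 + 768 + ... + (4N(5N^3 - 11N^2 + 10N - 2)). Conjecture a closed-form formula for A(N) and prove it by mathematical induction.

We claim A(N) = N(N + 1)(4N^3 - 5N^2 + 3N + 2) for all N ≥ 1.
Base case (N = 1): A(1) = 8, and the closed form gives 8. They agree.
Inductive step: suppose the statement holds for some i ≥ 1, so A(i) = i(4i^4 - i^3 - 2i^2 + 5i + 2).
Then A(i+1) = A(i) + (20i^4 + 36i^3 + 28i^2 + 20i + 8) = (i(4i^4 - i^3 - 2i^2 + 5i + 2)) + (20i^4 + 36i^3 + 28i^2 + 20i + 8).
Simplifying, A(i+1) = (i + 1)(i + 2)(4i^3 + 7i^2 + 5i + 4) = (i+1)((i+1) + 1)(4(i+1)^3 - 5(i+1)^2 + 3(i+1) + 2),
which is the closed form with N = i+1.
This completes the induction.

A(N) = N(N + 1)(4N^3 - 5N^2 + 3N + 2)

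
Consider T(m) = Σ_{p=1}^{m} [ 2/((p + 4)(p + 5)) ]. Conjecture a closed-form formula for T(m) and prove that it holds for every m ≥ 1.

T(m) = 2m/(5(m + 5))

We claim T(m) = 2m/(5(m + 5)) for all m ≥ 1.
When m = 1: T(1) = 1/15, and the closed form gives 1/15. They agree.
Inductive step: assume the claim holds for m = p, so T(p) = 2p/(5(p + 5)).
Then T(p+1) = T(p) + (2/((p + 5)(p + 6))) = (2p/(5(p + 5))) + (2/((p + 5)(p + 6))).
Simplifying, T(p+1) = 2(p + 1)/(5(p + 6)) = 2(p+1)/(5((p+1) + 5)),
which is the closed form with m = p+1.
By induction, the statement is established for all m ≥ 1.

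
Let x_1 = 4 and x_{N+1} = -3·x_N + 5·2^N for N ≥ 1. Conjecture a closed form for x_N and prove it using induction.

x_N = 2(-3)^(N - 1) + 2^N

Computing the first terms: x_1 = 4, x_2 = -2, x_3 = 26. This suggests x_N = 2(-3)^(N - 1) + 2^N.
Base case (N = 1): the formula gives 4 = 4 = x_1.
Inductive step: assume the claim holds for N = r, so x_r = 2(-3)^(r - 1) + 2^r.
Then x_{r+1} = -3·x_r + 5·2^r = -3·(2(-3)^(r - 1) + 2^r) + 5·2^r = 2(-3)^r + 2^(r + 1) = 2(-3)^((r+1) - 1) + 2^(r+1),
which is the claimed formula at N = r+1.
Hence, by induction on N, the claim holds for every N ≥ 1.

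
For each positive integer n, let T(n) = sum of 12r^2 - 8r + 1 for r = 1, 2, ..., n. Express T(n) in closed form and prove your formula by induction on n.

We claim T(n) = n(4n^2 + 2n - 1) for all n ≥ 1.
For the base case n = 1: T(1) = 5, and the closed form gives 5. They agree.
Inductive step: suppose the statement holds for some r ≥ 1, so T(r) = r(4r^2 + 2r - 1).
Then T(r+1) = T(r) + (12r^2 + 16r + 5) = (r(4r^2 + 2r - 1)) + (12r^2 + 16r + 5).
Simplifying, T(r+1) = (r + 1)(4r^2 + 10r + 5) = (r+1)(4(r+1)^2 + 2(r+1) - 1),
which is the closed form with n = r+1.
Hence, by induction on n, the claim holds for every n ≥ 1.

T(n) = n(4n^2 + 2n - 1)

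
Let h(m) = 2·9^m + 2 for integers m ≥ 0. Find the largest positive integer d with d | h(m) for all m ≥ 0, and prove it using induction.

Computing the first values: h(0) = 4 and h(1) = 20; gcd(4, 20) = 4, so d ≤ 4.
We prove 4 | 2·9^m + 2 for all m ≥ 0 by induction on m.
For the base case m = 0: h(0) = 4 = 4·(1), so 4 | h(0).
Inductive step: suppose the statement holds for some j ≥ 0, i.e. 4 | h(j). Then
h(j+1) = 2·9^(j+1) + 2 = 9·(2·9^j + 2) - 16 = 9·h(j) - 16. The first term is divisible by 4 by the inductive hypothesis, and -16 is divisible by 4. Hence 4 | h(j+1).
By induction, the statement is established for all m ≥ 0.
Therefore the largest such d is 4.

d = 4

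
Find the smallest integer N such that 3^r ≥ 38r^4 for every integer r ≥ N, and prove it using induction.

N = 13

At r = 12: 531441 < 787968, so the inequality fails and N ≥ 13. We prove 3^r ≥ 38r^4 for all r ≥ 13.
For the base case r = 13: 3^r = 1594323 and 38r^4 = 1085318, so 1594323 ≥ 1085318.
Inductive step: assume the claim holds for r = m, so 3^m ≥ 38m^4.
Then 3^(m + 1) = 3·(3^m) ≥ 3·(38m^4).
Also, for m ≥ 13 we have 3·(38m^4) ≥ 38(m+1)^4, since 3 ≥ (1 + 1/m)^4 for all m ≥ 13.
Combining, 3^(m + 1) ≥ 38(m+1)^4.
By the principle of mathematical induction, the result holds for all r ≥ 13.
Hence the smallest such N is 13.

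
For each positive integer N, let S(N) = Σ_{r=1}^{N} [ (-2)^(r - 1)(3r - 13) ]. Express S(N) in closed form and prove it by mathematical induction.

We claim S(N) = (-2)^N(-N + 4) - 4 for all N ≥ 1.
Base case (N = 1): S(1) = -10, and the closed form gives -10. They agree.
Inductive step: assume the claim holds for N = r, so S(r) = (-2)^r(-r + 4) - 4.
Then S(r+1) = S(r) + ((-2)^r(3r - 10)) = ((-2)^r(-r + 4) - 4) + ((-2)^r(3r - 10)).
Simplifying, S(r+1) = 2(-2)^r·r - 6(-2)^r - 4 = (-2)^(r+1)(-(r+1) + 4) - 4,
which is the closed form with N = r+1.
By the principle of mathematical induction, the result holds for all N ≥ 1.

S(N) = (-2)^N(-N + 4) - 4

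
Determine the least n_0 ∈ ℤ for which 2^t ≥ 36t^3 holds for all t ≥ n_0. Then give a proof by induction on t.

n_0 = 18

At t = 17: 131072 < 176868, so the inequality fails and n_0 ≥ 18. We prove 2^t ≥ 36t^3 for all t ≥ 18.
Base case (t = 18): 2^t = 262144 and 36t^3 = 209952, so 262144 ≥ 209952.
Suppose the result is true for t = i, so 2^i ≥ 36i^3.
Then 2^(i + 1) = 2·(2^i) ≥ 2·(36i^3).
Also, for i ≥ 18 we have 2·(36i^3) ≥ 36(i+1)^3, since 2 ≥ (1 + 1/i)^3 for all i ≥ 18.
Combining, 2^(i + 1) ≥ 36(i+1)^3.
Hence, by induction on t, the claim holds for every t ≥ 18.
Hence the smallest such n_0 is 18.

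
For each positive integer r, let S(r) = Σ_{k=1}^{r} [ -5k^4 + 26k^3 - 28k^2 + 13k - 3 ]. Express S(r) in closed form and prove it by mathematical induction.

S(r) = -r(r^4 - 4r^3 - 2r^2 + r + 1)

We claim S(r) = -r(r^4 - 4r^3 - 2r^2 + r + 1) for all r ≥ 1.
When r = 1: S(1) = 3, and the closed form gives 3. They agree.
Suppose the result is true for r = k, so S(k) = k(-k^4 + 4k^3 + 2k^2 - k - 1).
Then S(k+1) = S(k) + (-5k^4 + 6k^3 + 20k^2 + 15k + 3) = (k(-k^4 + 4k^3 + 2k^2 - k - 1)) + (-5k^4 + 6k^3 + 20k^2 + 15k + 3).
Simplifying, S(k+1) = -(k + 1)(k^4 - 8k^2 - 11k - 3) = -(k+1)((k+1)^4 - 4(k+1)^3 - 2(k+1)^2 + (k+1) + 1),
which is the closed form with r = k+1.
This completes the induction.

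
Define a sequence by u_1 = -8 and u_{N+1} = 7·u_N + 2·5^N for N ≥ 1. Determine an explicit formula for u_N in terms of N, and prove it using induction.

u_N = -5^N - 3·7^(N - 1)

Computing the first terms: u_1 = -8, u_2 = -46, u_3 = -272. This suggests u_N = -5^N - 3·7^(N - 1).
When N = 1: the formula gives -8 = -8 = u_1.
Inductive step: assume the claim holds for N = k, so u_k = -5^k - 3·7^(k - 1).
Then u_{k+1} = 7·u_k + 2·5^k = 7·(-5^k - 3·7^(k - 1)) + 2·5^k = -5^(k + 1) - 3·7^k = -5^(k+1) - 3·7^((k+1) - 1),
which is the claimed formula at N = k+1.
By induction, the statement is established for all N ≥ 1.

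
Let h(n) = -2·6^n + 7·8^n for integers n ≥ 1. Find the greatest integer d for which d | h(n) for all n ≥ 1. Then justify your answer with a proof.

Computing the first values: h(1) = 44 and h(2) = 376; gcd(44, 376) = 4, so d ≤ 4.
We prove 4 | -2·6^n + 7·8^n for all n ≥ 1 by induction on n.
For the base case n = 1: h(1) = 44 = 4·(11), so 4 | h(1).
Inductive step: suppose the statement holds for some i ≥ 1, i.e. 4 | h(i). Then
h(i+1) − 8·h(i) = (-2·6^(i+1) + 7·8^(i+1)) − 8·(-2·6^i + 7·8^i) = (-2)·6^i·(6 − 8) = (4)·6^i. Since 4 | h(i) by the inductive hypothesis, 4 | 8·h(i); and 4 | 4 since 4 = 4·1. Therefore 4 | h(i+1).
This completes the induction.
Therefore the largest such d is 4.

d = 4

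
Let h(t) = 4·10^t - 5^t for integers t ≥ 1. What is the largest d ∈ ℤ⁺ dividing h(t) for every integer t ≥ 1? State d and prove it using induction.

Computing the first values: h(1) = 35 and h(2) = 375; gcd(35, 375) = 5, so d ≤ 5.
We prove 5 | 4·10^t - 5^t for all t ≥ 1 by induction on t.
When t = 1: h(1) = 35 = 5·(7), so 5 | h(1).
For the inductive step, assume it holds for an arbitrary r ≥ 1, i.e. 5 | h(r). Then
h(r+1) − 10·h(r) = (4·10^(r+1) - 5^(r+1)) − 10·(4·10^r - 5^r) = (-1)·5^r·(5 − 10) = (5)·5^r. Since 5 | h(r) by the inductive hypothesis, 5 | 10·h(r); and 5 | 5 since 5 = 5·1. Therefore 5 | h(r+1).
Hence, by induction on t, the claim holds for every t ≥ 1.
Therefore the largest such d is 5.

d = 5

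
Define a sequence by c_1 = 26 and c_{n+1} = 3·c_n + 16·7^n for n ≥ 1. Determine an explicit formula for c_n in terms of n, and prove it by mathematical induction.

Computing the first terms: c_1 = 26, c_2 = 190, c_3 = 1354. This suggests c_n = -2·3^(n - 1) + 4·7^n.
Base case (n = 1): the formula gives 26 = 26 = c_1.
Suppose the result is true for n = j, so c_j = -2·3^(j - 1) + 4·7^j.
Then c_{j+1} = 3·c_j + 16·7^j = 3·(-2·3^(j - 1) + 4·7^j) + 16·7^j = -2·3^j + 4·7^(j + 1) = -2·3^((j+1) - 1) + 4·7^(j+1),
which is the claimed formula at n = j+1.
This completes the induction.

c_n = -2·3^(n - 1) + 4·7^n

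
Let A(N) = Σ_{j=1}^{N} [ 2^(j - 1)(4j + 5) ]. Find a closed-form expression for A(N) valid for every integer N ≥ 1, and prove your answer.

A(N) = 2^N(4N + 1) - 1

We claim A(N) = 2^N(4N + 1) - 1 for all N ≥ 1.
When N = 1: A(1) = 9, and the closed form gives 9. They agree.
For the inductive step, assume it holds for an arbitrary j ≥ 1, so A(j) = 2^j(4j + 1) - 1.
Then A(j+1) = A(j) + (2^j(4j + 9)) = (2^j(4j + 1) - 1) + (2^j(4j + 9)).
Simplifying, A(j+1) = 8·2^j·j + 10·2^j - 1 = 2^(j+1)(4(j+1) + 1) - 1,
which is the closed form with N = j+1.
By the principle of mathematical induction, the result holds for all N ≥ 1.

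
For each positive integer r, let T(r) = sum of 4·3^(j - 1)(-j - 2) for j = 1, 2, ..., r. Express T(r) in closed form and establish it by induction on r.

We claim T(r) = -3^r(2r + 3) + 3 for all r ≥ 1.
For the base case r = 1: T(1) = -12, and the closed form gives -12. They agree.
Inductive step: suppose the statement holds for some j ≥ 1, so T(j) = -3^j(2j + 3) + 3.
Then T(j+1) = T(j) + (4·3^j(-j - 3)) = (-3^j(2j + 3) + 3) + (4·3^j(-j - 3)).
Simplifying, T(j+1) = -6·3^j·j - 15·3^j + 3 = -3^(j+1)(2(j+1) + 3) + 3,
which is the closed form with r = j+1.
This completes the induction.

T(r) = -3^r(2r + 3) + 3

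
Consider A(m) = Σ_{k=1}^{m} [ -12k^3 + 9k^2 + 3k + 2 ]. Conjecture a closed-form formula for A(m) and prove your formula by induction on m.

We claim A(m) = -m(3m^3 + 3m^2 - 3m - 5) for all m ≥ 1.
For the base case m = 1: A(1) = 2, and the closed form gives 2. They agree.
Inductive step: suppose the statement holds for some k ≥ 1, so A(k) = k(-3k^3 - 3k^2 + 3k + 5).
Then A(k+1) = A(k) + (-12k^3 - 27k^2 - 15k + 2) = (k(-3k^3 - 3k^2 + 3k + 5)) + (-12k^3 - 27k^2 - 15k + 2).
Simplifying, A(k+1) = -(k + 1)(3k^3 + 12k^2 + 12k - 2) = -(k+1)(3(k+1)^3 + 3(k+1)^2 - 3(k+1) - 5),
which is the closed form with m = k+1.
By induction, the statement is established for all m ≥ 1.

A(m) = -m(3m^3 + 3m^2 - 3m - 5)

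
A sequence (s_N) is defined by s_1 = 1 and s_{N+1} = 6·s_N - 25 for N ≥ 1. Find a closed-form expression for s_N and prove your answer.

s_N = -4·6^(N - 1) + 5

Computing the first terms: s_1 = 1, s_2 = -19, s_3 = -139. This suggests s_N = -4·6^(N - 1) + 5.
For the base case N = 1: the formula gives 1 = 1 = s_1.
Suppose the result is true for N = r, so s_r = -4·6^(r - 1) + 5.
Then s_{r+1} = 6·s_r - 25 = 6·(-4·6^(r - 1) + 5) - 25 = -4·6^r + 5 = -4·6^((r+1) - 1) + 5,
which is the claimed formula at N = r+1.
Hence, by induction on N, the claim holds for every N ≥ 1.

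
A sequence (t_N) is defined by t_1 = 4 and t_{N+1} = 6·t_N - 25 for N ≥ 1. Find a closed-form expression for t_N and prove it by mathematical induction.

t_N = -6^(N - 1) + 5

Computing the first terms: t_1 = 4, t_2 = -1, t_3 = -31. This suggests t_N = -6^(N - 1) + 5.
Base step (N = 1): the formula gives 4 = 4 = t_1.
Inductive step: assume the claim holds for N = m, so t_m = -6^(m - 1) + 5.
Then t_{m+1} = 6·t_m - 25 = 6·(-6^(m - 1) + 5) - 25 = -6^m + 5 = -6^((m+1) - 1) + 5,
which is the claimed formula at N = m+1.
By induction, the statement is established for all N ≥ 1.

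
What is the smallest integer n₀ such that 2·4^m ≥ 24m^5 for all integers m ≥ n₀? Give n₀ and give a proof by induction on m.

At m = 10: 2097152 < 2400000, so the inequality fails and n₀ ≥ 11. We prove 2·4^m ≥ 24m^5 for all m ≥ 11.
For the base case m = 11: 2·4^m = 8388608 and 24m^5 = 3865224, so 8388608 ≥ 3865224.
Inductive step: suppose the statement holds for some r ≥ 11, so 2·4^r ≥ 24r^5.
Then 2·4^(r + 1) = 4·(2·4^r) ≥ 4·(24r^5).
Also, for r ≥ 11 we have 4·(24r^5) ≥ 24(r+1)^5, since 4 ≥ (1 + 1/r)^5 for all r ≥ 11.
Combining, 2·4^(r + 1) ≥ 24(r+1)^5.
This completes the induction.
Hence the smallest such n₀ is 11.

n₀ = 11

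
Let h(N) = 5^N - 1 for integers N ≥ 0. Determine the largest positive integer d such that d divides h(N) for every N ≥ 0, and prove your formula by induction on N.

d = 4

Computing the first values: h(0) = 0 and h(1) = 4; gcd(0, 4) = 4, so d ≤ 4.
We prove 4 | 5^N - 1 for all N ≥ 0 by induction on N.
When N = 0: h(0) = 0 = 4·(0), so 4 | h(0).
For the inductive step, assume it holds for an arbitrary i ≥ 0, i.e. 4 | h(i). Then
h(i+1) = 5^(i+1) - 1 = 5·(5^i - 1) + 4 = 5·h(i) + 4. The first term is divisible by 4 by the inductive hypothesis, and 4 is divisible by 4. Hence 4 | h(i+1).
By induction, the statement is established for all N ≥ 0.
Therefore the largest such d is 4.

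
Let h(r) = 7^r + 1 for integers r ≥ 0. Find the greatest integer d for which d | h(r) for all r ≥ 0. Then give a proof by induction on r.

d = 2

Computing the first values: h(0) = 2 and h(1) = 8; gcd(2, 8) = 2, so d ≤ 2.
We prove 2 | 7^r + 1 for all r ≥ 0 by induction on r.
When r = 0: h(0) = 2 = 2·(1), so 2 | h(0).
Suppose the result is true for r = p, i.e. 2 | h(p). Then
h(p+1) = 7^(p+1) + 1 = 7·(7^p + 1) - 6 = 7·h(p) - 6. The first term is divisible by 2 by the inductive hypothesis, and -6 is divisible by 2. Hence 2 | h(p+1).
By the principle of mathematical induction, the result holds for all r ≥ 0.
Therefore the largest such d is 2.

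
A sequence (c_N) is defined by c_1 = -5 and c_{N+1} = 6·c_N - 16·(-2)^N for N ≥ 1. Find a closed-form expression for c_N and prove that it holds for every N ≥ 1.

Computing the first terms: c_1 = -5, c_2 = 2, c_3 = -52. This suggests c_N = -(-2)^(N + 1) - 6^(N - 1).
Base case (N = 1): the formula gives -5 = -5 = c_1.
Inductive step: assume the claim holds for N = i, so c_i = -(-2)^(i + 1) - 6^(i - 1).
Then c_{i+1} = 6·c_i - 16·(-2)^i = 6·(-(-2)^(i + 1) - 6^(i - 1)) - 16·(-2)^i = -(-2)^(i + 2) - 6^i = -(-2)^((i+1) + 1) - 6^((i+1) - 1),
which is the claimed formula at N = i+1.
By the principle of mathematical induction, the result holds for all N ≥ 1.

c_N = -(-2)^(N + 1) - 6^(N - 1)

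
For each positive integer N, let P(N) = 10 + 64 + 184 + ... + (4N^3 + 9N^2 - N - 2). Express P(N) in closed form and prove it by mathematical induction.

We claim P(N) = N(N^3 + 5N^2 + 5N - 1) for all N ≥ 1.
For the base case N = 1: P(1) = 10, and the closed form gives 10. They agree.
For the inductive step, assume it holds for an arbitrary r ≥ 1, so P(r) = r(r^3 + 5r^2 + 5r - 1).
Then P(r+1) = P(r) + (4r^3 + 21r^2 + 29r + 10) = (r(r^3 + 5r^2 + 5r - 1)) + (4r^3 + 21r^2 + 29r + 10).
Simplifying, P(r+1) = (r + 1)(r^3 + 8r^2 + 18r + 10) = (r+1)((r+1)^3 + 5(r+1)^2 + 5(r+1) - 1),
which is the closed form with N = r+1.
By the principle of mathematical induction, the result holds for all N ≥ 1.

P(N) = N(N^3 + 5N^2 + 5N - 1)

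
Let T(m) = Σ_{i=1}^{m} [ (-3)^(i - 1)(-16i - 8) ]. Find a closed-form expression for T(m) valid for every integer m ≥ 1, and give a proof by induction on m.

We claim T(m) = (-3)^m(4m + 3) - 3 for all m ≥ 1.
Base step (m = 1): T(1) = -24, and the closed form gives -24. They agree.
Inductive step: suppose the statement holds for some i ≥ 1, so T(i) = (-3)^i(4i + 3) - 3.
Then T(i+1) = T(i) + ((-3)^i(-16i - 24)) = ((-3)^i(4i + 3) - 3) + ((-3)^i(-16i - 24)).
Simplifying, T(i+1) = -12(-3)^i·i - 21(-3)^i - 3 = (-3)^(i+1)(4(i+1) + 3) - 3,
which is the closed form with m = i+1.
Hence, by induction on m, the claim holds for every m ≥ 1.

T(m) = (-3)^m(4m + 3) - 3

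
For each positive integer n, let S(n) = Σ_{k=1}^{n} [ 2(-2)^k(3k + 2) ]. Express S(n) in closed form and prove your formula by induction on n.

We claim S(n) = 4(-2)^n(n + 1) - 4 for all n ≥ 1.
Base case (n = 1): S(1) = -20, and the closed form gives -20. They agree.
Inductive step: assume the claim holds for n = k, so S(k) = 4(-2)^k(k + 1) - 4.
Then S(k+1) = S(k) + ((-2)^(k + 2)(-3k - 5)) = (4(-2)^k(k + 1) - 4) + ((-2)^(k + 2)(-3k - 5)).
Simplifying, S(k+1) = -8(-2)^k·k - 16(-2)^k - 4 = 4(-2)^(k+1)((k+1) + 1) - 4,
which is the closed form with n = k+1.
This completes the induction.

S(n) = 4(-2)^n(n + 1) - 4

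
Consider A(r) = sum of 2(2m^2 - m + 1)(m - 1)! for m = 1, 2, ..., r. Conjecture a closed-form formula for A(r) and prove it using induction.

We claim A(r) = (4r + 2)r! - 2 for all r ≥ 1.
Base step (r = 1): A(1) = 4, and the closed form gives 4. They agree.
For the inductive step, assume it holds for an arbitrary m ≥ 1, so A(m) = (4m + 2)m! - 2.
Then A(m+1) = A(m) + (2(2m^2 + 3m + 2)m!) = ((4m + 2)m! - 2) + (2(2m^2 + 3m + 2)m!).
Simplifying, A(m+1) = (4(m+1) + 2)(m+1)! - 2,
which is the closed form with r = m+1.
This completes the induction.

A(r) = (4r + 2)r! - 2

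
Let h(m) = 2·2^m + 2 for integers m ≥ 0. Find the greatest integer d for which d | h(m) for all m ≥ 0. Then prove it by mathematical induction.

d = 2

Computing the first values: h(0) = 4 and h(1) = 6; gcd(4, 6) = 2, so d ≤ 2.
We prove 2 | 2·2^m + 2 for all m ≥ 0 by induction on m.
For the base case m = 0: h(0) = 4 = 2·(2), so 2 | h(0).
Inductive step: assume the claim holds for m = i, i.e. 2 | h(i). Then
h(i+1) = 2·2^(i+1) + 2 = 2·(2·2^i + 2) - 2 = 2·h(i) - 2. The first term is divisible by 2 by the inductive hypothesis, and -2 is divisible by 2. Hence 2 | h(i+1).
This completes the induction.
Therefore the largest such d is 2.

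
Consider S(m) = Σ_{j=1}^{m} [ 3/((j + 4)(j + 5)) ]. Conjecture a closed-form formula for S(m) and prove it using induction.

S(m) = 3m/(5(m + 5))

We claim S(m) = 3m/(5(m + 5)) for all m ≥ 1.
For the base case m = 1: S(1) = 1/10, and the closed form gives 1/10. They agree.
For the inductive step, assume it holds for an arbitrary j ≥ 1, so S(j) = 3j/(5(j + 5)).
Then S(j+1) = S(j) + (3/((j + 5)(j + 6))) = (3j/(5(j + 5))) + (3/((j + 5)(j + 6))).
Simplifying, S(j+1) = 3(j + 1)/(5(j + 6)) = 3(j+1)/(5((j+1) + 5)),
which is the closed form with m = j+1.
By the principle of mathematical induction, the result holds for all m ≥ 1.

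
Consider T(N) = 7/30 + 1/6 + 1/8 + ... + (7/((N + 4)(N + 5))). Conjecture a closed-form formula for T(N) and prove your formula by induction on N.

We claim T(N) = 7N/(5(N + 5)) for all N ≥ 1.
When N = 1: T(1) = 7/30, and the closed form gives 7/30. They agree.
Inductive step: suppose the statement holds for some k ≥ 1, so T(k) = 7k/(5(k + 5)).
Then T(k+1) = T(k) + (7/((k + 5)(k + 6))) = (7k/(5(k + 5))) + (7/((k + 5)(k + 6))).
Simplifying, T(k+1) = 7(k + 1)/(5(k + 6)) = 7(k+1)/(5((k+1) + 5)),
which is the closed form with N = k+1.
This completes the induction.

T(N) = 7N/(5(N + 5))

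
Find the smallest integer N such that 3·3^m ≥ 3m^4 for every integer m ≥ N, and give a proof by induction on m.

At m = 7: 6561 < 7203, so the inequality fails and N ≥ 8. We prove 3·3^m ≥ 3m^4 for all m ≥ 8.
When m = 8: 3·3^m = 19683 and 3m^4 = 12288, so 19683 ≥ 12288.
For the inductive step, assume it holds for an arbitrary j ≥ 8, so 3·3^j ≥ 3j^4.
Then 3·3^(j + 1) = 3·(3·3^j) ≥ 3·(3j^4).
Also, for j ≥ 8 we have 3·(3j^4) ≥ 3(j+1)^4, since 3 ≥ (1 + 1/j)^4 for all j ≥ 8.
Combining, 3·3^(j + 1) ≥ 3(j+1)^4.
This completes the induction.
Hence the smallest such N is 8.

N = 8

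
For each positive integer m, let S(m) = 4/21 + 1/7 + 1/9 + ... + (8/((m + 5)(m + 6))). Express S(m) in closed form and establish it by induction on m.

S(m) = 4m/(3(m + 6))

We claim S(m) = 4m/(3(m + 6)) for all m ≥ 1.
When m = 1: S(1) = 4/21, and the closed form gives 4/21. They agree.
For the inductive step, assume it holds for an arbitrary j ≥ 1, so S(j) = 4j/(3(j + 6)).
Then S(j+1) = S(j) + (8/((j + 6)(j + 7))) = (4j/(3(j + 6))) + (8/((j + 6)(j + 7))).
Simplifying, S(j+1) = 4(j + 1)/(3(j + 7)) = 4(j+1)/(3((j+1) + 6)),
which is the closed form with m = j+1.
By the principle of mathematical induction, the result holds for all m ≥ 1.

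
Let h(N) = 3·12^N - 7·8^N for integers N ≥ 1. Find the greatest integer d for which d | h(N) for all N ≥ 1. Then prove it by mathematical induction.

d = 4

Computing the first values: h(1) = -20 and h(2) = -16; gcd(-20, -16) = 4, so d ≤ 4.
We prove 4 | 3·12^N - 7·8^N for all N ≥ 1 by induction on N.
For the base case N = 1: h(1) = -20 = 4·(-5), so 4 | h(1).
Inductive step: assume the claim holds for N = k, i.e. 4 | h(k). Then
h(k+1) − 12·h(k) = (3·12^(k+1) - 7·8^(k+1)) − 12·(3·12^k - 7·8^k) = (-7)·8^k·(8 − 12) = (28)·8^k. Since 4 | h(k) by the inductive hypothesis, 4 | 12·h(k); and 4 | 28 since 28 = 4·7. Therefore 4 | h(k+1).
By induction, the statement is established for all N ≥ 1.
Therefore the largest such d is 4.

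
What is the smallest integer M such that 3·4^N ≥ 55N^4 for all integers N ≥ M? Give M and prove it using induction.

At N = 8: 196608 < 225280, so the inequality fails and M ≥ 9. We prove 3·4^N ≥ 55N^4 for all N ≥ 9.
When N = 9: 3·4^N = 786432 and 55N^4 = 360855, so 786432 ≥ 360855.
Inductive step: suppose the statement holds for some p ≥ 9, so 3·4^p ≥ 55p^4.
Then 3·4^(p + 1) = 4·(3·4^p) ≥ 4·(55p^4).
Also, for p ≥ 9 we have 4·(55p^4) ≥ 55(p+1)^4, since 4 ≥ (1 + 1/p)^4 for all p ≥ 9.
Combining, 3·4^(p + 1) ≥ 55(p+1)^4.
By induction, the statement is established for all N ≥ 9.
Hence the smallest such M is 9.

M = 9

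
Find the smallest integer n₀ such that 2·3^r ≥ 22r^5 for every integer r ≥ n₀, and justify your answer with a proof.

n₀ = 15

At r = 14: 9565938 < 11832128, so the inequality fails and n₀ ≥ 15. We prove 2·3^r ≥ 22r^5 for all r ≥ 15.
Base step (r = 15): 2·3^r = 28697814 and 22r^5 = 16706250, so 28697814 ≥ 16706250.
Inductive step: assume the claim holds for r = k, so 2·3^k ≥ 22k^5.
Then 2·3^(k + 1) = 3·(2·3^k) ≥ 3·(22k^5).
Also, for k ≥ 15 we have 3·(22k^5) ≥ 22(k+1)^5, since 3 ≥ (1 + 1/k)^5 for all k ≥ 15.
Combining, 2·3^(k + 1) ≥ 22(k+1)^5.
By induction, the statement is established for all r ≥ 15.
Hence the smallest such n₀ is 15.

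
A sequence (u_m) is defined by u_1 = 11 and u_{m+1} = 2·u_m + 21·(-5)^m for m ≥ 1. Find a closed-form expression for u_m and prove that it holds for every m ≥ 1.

Computing the first terms: u_1 = 11, u_2 = -83, u_3 = 359. This suggests u_m = -3(-5)^m - 2^(m + 1).
When m = 1: the formula gives 11 = 11 = u_1.
Suppose the result is true for m = p, so u_p = -3(-5)^p - 2^(p + 1).
Then u_{p+1} = 2·u_p + 21·(-5)^p = 2·(-3(-5)^p - 2^(p + 1)) + 21·(-5)^p = -3(-5)^(p + 1) - 2^(p + 2) = -3(-5)^(p+1) - 2^((p+1) + 1),
which is the claimed formula at m = p+1.
By induction, the statement is established for all m ≥ 1.

u_m = -3(-5)^m - 2^(m + 1)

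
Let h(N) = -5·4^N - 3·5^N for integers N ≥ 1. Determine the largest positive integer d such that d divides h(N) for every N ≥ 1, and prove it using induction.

Computing the first values: h(1) = -35 and h(2) = -155; gcd(-35, -155) = 5, so d ≤ 5.
We prove 5 | -5·4^N - 3·5^N for all N ≥ 1 by induction on N.
For the base case N = 1: h(1) = -35 = 5·(-7), so 5 | h(1).
Inductive step: assume the claim holds for N = m, i.e. 5 | h(m). Then
h(m+1) − 5·h(m) = (-5·4^(m+1) - 3·5^(m+1)) − 5·(-5·4^m - 3·5^m) = (-5)·4^m·(4 − 5) = (5)·4^m. Since 5 | h(m) by the inductive hypothesis, 5 | 5·h(m); and 5 | 5 since 5 = 5·1. Therefore 5 | h(m+1).
This completes the induction.
Therefore the largest such d is 5.

d = 5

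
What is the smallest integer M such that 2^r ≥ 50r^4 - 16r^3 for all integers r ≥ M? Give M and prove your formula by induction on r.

M = 24

At r = 23: 8388608 < 13797378, so the inequality fails and M ≥ 24. We prove 2^r ≥ 50r^4 - 16r^3 for all r ≥ 24.
Base step (r = 24): 2^r = 16777216 and 50r^4 - 16r^3 = 16367616, so 16777216 ≥ 16367616.
For the inductive step, assume it holds for an arbitrary m ≥ 24, so 2^m ≥ 50m^4 - 16m^3.
Then 2^(m + 1) = 2·(2^m) ≥ 2·(50m^4 - 16m^3).
Also, for m ≥ 24 we have 2·(50m^4 - 16m^3) ≥ 50(m+1)^4 - 16(m+1)^3, since 2·(50m^4 - 16m^3) − (50(m+1)^4 - 16(m+1)^3) = 50m^4 - 216m^3 - 252m^2 - 152m - 34, which is nonnegative for all m ≥ 24.
Combining, 2^(m + 1) ≥ 50(m+1)^4 - 16(m+1)^3.
By induction, the statement is established for all r ≥ 24.
Hence the smallest such M is 24.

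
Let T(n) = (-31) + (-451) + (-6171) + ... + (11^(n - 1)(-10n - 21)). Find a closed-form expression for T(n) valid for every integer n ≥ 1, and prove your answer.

We claim T(n) = -11^n(n + 2) + 2 for all n ≥ 1.
For the base case n = 1: T(1) = -31, and the closed form gives -31. They agree.
For the inductive step, assume it holds for an arbitrary m ≥ 1, so T(m) = -11^m(m + 2) + 2.
Then T(m+1) = T(m) + (11^m(-10m - 31)) = (-11^m(m + 2) + 2) + (11^m(-10m - 31)).
Simplifying, T(m+1) = -11·11^m·m - 33·11^m + 2 = -11^(m+1)((m+1) + 2) + 2,
which is the closed form with n = m+1.
This completes the induction.

T(n) = -11^n(n + 2) + 2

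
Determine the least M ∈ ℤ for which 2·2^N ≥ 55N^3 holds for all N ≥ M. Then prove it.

M = 18

At N = 17: 262144 < 270215, so the inequality fails and M ≥ 18. We prove 2·2^N ≥ 55N^3 for all N ≥ 18.
For the base case N = 18: 2·2^N = 524288 and 55N^3 = 320760, so 524288 ≥ 320760.
Inductive step: suppose the statement holds for some p ≥ 18, so 2·2^p ≥ 55p^3.
Then 2·2^(p + 1) = 2·(2·2^p) ≥ 2·(55p^3).
Also, for p ≥ 18 we have 2·(55p^3) ≥ 55(p+1)^3, since 2 ≥ (1 + 1/p)^3 for all p ≥ 18.
Combining, 2·2^(p + 1) ≥ 55(p+1)^3.
By induction, the statement is established for all N ≥ 18.
Hence the smallest such M is 18.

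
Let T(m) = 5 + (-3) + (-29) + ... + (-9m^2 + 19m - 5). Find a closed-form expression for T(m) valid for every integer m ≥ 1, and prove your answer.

We claim T(m) = -m(3m^2 - 5m - 3) for all m ≥ 1.
Base case (m = 1): T(1) = 5, and the closed form gives 5. They agree.
Suppose the result is true for m = k, so T(k) = k(-3k^2 + 5k + 3).
Then T(k+1) = T(k) + (-9k^2 + k + 5) = (k(-3k^2 + 5k + 3)) + (-9k^2 + k + 5).
Simplifying, T(k+1) = -(k + 1)(3k^2 + k - 5) = -(k+1)(3(k+1)^2 - 5(k+1) - 3),
which is the closed form with m = k+1.
By induction, the statement is established for all m ≥ 1.

T(m) = -m(3m^2 - 5m - 3)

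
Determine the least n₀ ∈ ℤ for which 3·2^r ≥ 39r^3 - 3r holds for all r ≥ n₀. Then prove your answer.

n₀ = 16

At r = 15: 98304 < 131580, so the inequality fails and n₀ ≥ 16. We prove 3·2^r ≥ 39r^3 - 3r for all r ≥ 16.
When r = 16: 3·2^r = 196608 and 39r^3 - 3r = 159696, so 196608 ≥ 159696.
For the inductive step, assume it holds for an arbitrary p ≥ 16, so 3·2^p ≥ 39p^3 - 3p.
Then 3·2^(p + 1) = 2·(3·2^p) ≥ 2·(39p^3 - 3p).
Also, for p ≥ 16 we have 2·(39p^3 - 3p) ≥ 39(p+1)^3 - 3(p+1), since 2·(39p^3 - 3p) − (39(p+1)^3 - 3(p+1)) = 39p^3 - 117p^2 - 120p - 36, which is nonnegative for all p ≥ 16.
Combining, 3·2^(p + 1) ≥ 39(p+1)^3 - 3(p+1).
By the principle of mathematical induction, the result holds for all r ≥ 16.
Hence the smallest such n₀ is 16.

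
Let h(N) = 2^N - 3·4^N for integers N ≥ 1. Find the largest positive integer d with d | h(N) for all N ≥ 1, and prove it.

d = 2

Computing the first values: h(1) = -10 and h(2) = -44; gcd(-10, -44) = 2, so d ≤ 2.
We prove 2 | 2^N - 3·4^N for all N ≥ 1 by induction on N.
Base case (N = 1): h(1) = -10 = 2·(-5), so 2 | h(1).
Suppose the result is true for N = p, i.e. 2 | h(p). Then
h(p+1) − 4·h(p) = (2^(p+1) - 3·4^(p+1)) − 4·(2^p - 3·4^p) = (1)·2^p·(2 − 4) = (-2)·2^p. Since 2 | h(p) by the inductive hypothesis, 2 | 4·h(p); and 2 | -2 since -2 = 2·-1. Therefore 2 | h(p+1).
Hence, by induction on N, the claim holds for every N ≥ 1.
Therefore the largest such d is 2.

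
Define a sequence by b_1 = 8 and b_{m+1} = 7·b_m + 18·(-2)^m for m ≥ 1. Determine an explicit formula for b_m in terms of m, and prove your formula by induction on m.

b_m = (-2)^(m + 1) + 4·7^(m - 1)

Computing the first terms: b_1 = 8, b_2 = 20, b_3 = 212. This suggests b_m = (-2)^(m + 1) + 4·7^(m - 1).
For the base case m = 1: the formula gives 8 = 8 = b_1.
For the inductive step, assume it holds for an arbitrary i ≥ 1, so b_i = (-2)^(i + 1) + 4·7^(i - 1).
Then b_{i+1} = 7·b_i + 18·(-2)^i = 7·((-2)^(i + 1) + 4·7^(i - 1)) + 18·(-2)^i = (-2)^(i + 2) + 4·7^i = (-2)^((i+1) + 1) + 4·7^((i+1) - 1),
which is the claimed formula at m = i+1.
This completes the induction.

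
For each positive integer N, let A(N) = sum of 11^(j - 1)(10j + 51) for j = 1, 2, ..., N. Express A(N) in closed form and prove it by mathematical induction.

We claim A(N) = 11^N(N + 5) - 5 for all N ≥ 1.
Base step (N = 1): A(1) = 61, and the closed form gives 61. They agree.
Inductive step: assume the claim holds for N = j, so A(j) = 11^j(j + 5) - 5.
Then A(j+1) = A(j) + (11^j(10j + 61)) = (11^j(j + 5) - 5) + (11^j(10j + 61)).
Simplifying, A(j+1) = 11·11^j·j + 66·11^j - 5 = 11^(j+1)((j+1) + 5) - 5,
which is the closed form with N = j+1.
Hence, by induction on N, the claim holds for every N ≥ 1.

A(N) = 11^N(N + 5) - 5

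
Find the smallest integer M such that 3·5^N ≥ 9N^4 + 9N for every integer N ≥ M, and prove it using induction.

M = 5

At N = 4: 1875 < 2340, so the inequality fails and M ≥ 5. We prove 3·5^N ≥ 9N^4 + 9N for all N ≥ 5.
When N = 5: 3·5^N = 9375 and 9N^4 + 9N = 5670, so 9375 ≥ 5670.
For the inductive step, assume it holds for an arbitrary i ≥ 5, so 3·5^i ≥ 9i^4 + 9i.
Then 3·5^(i + 1) = 5·(3·5^i) ≥ 5·(9i^4 + 9i).
Also, for i ≥ 5 we have 5·(9i^4 + 9i) ≥ 9(i+1)^4 + 9(i+1), since 5·(9i^4 + 9i) − (9(i+1)^4 + 9(i+1)) = 36i^4 - 36i^3 - 54i^2 - 18, which is nonnegative for all i ≥ 5.
Combining, 3·5^(i + 1) ≥ 9(i+1)^4 + 9(i+1).
By induction, the statement is established for all N ≥ 5.
Hence the smallest such M is 5.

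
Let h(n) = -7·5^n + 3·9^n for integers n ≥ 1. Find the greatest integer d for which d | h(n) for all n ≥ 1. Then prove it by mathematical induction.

d = 4

Computing the first values: h(1) = -8 and h(2) = 68; gcd(-8, 68) = 4, so d ≤ 4.
We prove 4 | -7·5^n + 3·9^n for all n ≥ 1 by induction on n.
Base step (n = 1): h(1) = -8 = 4·(-2), so 4 | h(1).
Suppose the result is true for n = r, i.e. 4 | h(r). Then
h(r+1) − 9·h(r) = (-7·5^(r+1) + 3·9^(r+1)) − 9·(-7·5^r + 3·9^r) = (-7)·5^r·(5 − 9) = (28)·5^r. Since 4 | h(r) by the inductive hypothesis, 4 | 9·h(r); and 4 | 28 since 28 = 4·7. Therefore 4 | h(r+1).
Hence, by induction on n, the claim holds for every n ≥ 1.
Therefore the largest such d is 4.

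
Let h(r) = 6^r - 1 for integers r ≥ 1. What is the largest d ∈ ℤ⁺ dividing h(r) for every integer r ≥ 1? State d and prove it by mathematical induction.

d = 5

Computing the first values: h(1) = 5 and h(2) = 35; gcd(5, 35) = 5, so d ≤ 5.
We prove 5 | 6^r - 1 for all r ≥ 1 by induction on r.
Base step (r = 1): h(1) = 5 = 5·(1), so 5 | h(1).
For the inductive step, assume it holds for an arbitrary k ≥ 1, i.e. 5 | h(k). Then
6^{k+1} − 1^{k+1} = 6·6^k − 1·1^k = 6·(6^k − 1^k) + (5)·1^k. The first term is divisible by 5 by the inductive hypothesis, and the second term (5)·1^k is divisible by 5 since 5 | 5. Hence 5 | h(k+1).
Hence, by induction on r, the claim holds for every r ≥ 1.
Therefore the largest such d is 5.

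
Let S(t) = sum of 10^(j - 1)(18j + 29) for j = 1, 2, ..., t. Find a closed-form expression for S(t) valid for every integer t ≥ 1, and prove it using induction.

We claim S(t) = 10^t(2t + 3) - 3 for all t ≥ 1.
Base case (t = 1): S(1) = 47, and the closed form gives 47. They agree.
Inductive step: suppose the statement holds for some j ≥ 1, so S(j) = 10^j(2j + 3) - 3.
Then S(j+1) = S(j) + (10^j(18j + 47)) = (10^j(2j + 3) - 3) + (10^j(18j + 47)).
Simplifying, S(j+1) = 20·10^j·j + 50·10^j - 3 = 10^(j+1)(2(j+1) + 3) - 3,
which is the closed form with t = j+1.
This completes the induction.

S(t) = 10^t(2t + 3) - 3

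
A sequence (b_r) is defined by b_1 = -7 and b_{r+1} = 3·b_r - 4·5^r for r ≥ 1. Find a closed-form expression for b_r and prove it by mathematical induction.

Computing the first terms: b_1 = -7, b_2 = -41, b_3 = -223. This suggests b_r = 3^r - 2·5^r.
Base step (r = 1): the formula gives -7 = -7 = b_1.
Inductive step: suppose the statement holds for some m ≥ 1, so b_m = 3^m - 2·5^m.
Then b_{m+1} = 3·b_m - 4·5^m = 3·(3^m - 2·5^m) - 4·5^m = 3^(m + 1) - 2·5^(m + 1),
which is the claimed formula at r = m+1.
By induction, the statement is established for all r ≥ 1.

b_r = 3^r - 2·5^r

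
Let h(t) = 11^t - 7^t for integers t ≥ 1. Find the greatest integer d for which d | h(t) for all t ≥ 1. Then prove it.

d = 4

Computing the first values: h(1) = 4 and h(2) = 72; gcd(4, 72) = 4, so d ≤ 4.
We prove 4 | 11^t - 7^t for all t ≥ 1 by induction on t.
Base case (t = 1): h(1) = 4 = 4·(1), so 4 | h(1).
Inductive step: suppose the statement holds for some m ≥ 1, i.e. 4 | h(m). Then
11^{m+1} − 7^{m+1} = 11·11^m − 7·7^m = 11·(11^m − 7^m) + (4)·7^m. The first term is divisible by 4 by the inductive hypothesis, and the second term (4)·7^m is divisible by 4 since 4 | 4. Hence 4 | h(m+1).
This completes the induction.
Therefore the largest such d is 4.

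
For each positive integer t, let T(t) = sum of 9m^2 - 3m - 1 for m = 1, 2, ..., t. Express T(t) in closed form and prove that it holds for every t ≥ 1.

We claim T(t) = t(3t^2 + 3t - 1) for all t ≥ 1.
Base step (t = 1): T(1) = 5, and the closed form gives 5. They agree.
Inductive step: suppose the statement holds for some m ≥ 1, so T(m) = m(3m^2 + 3m - 1).
Then T(m+1) = T(m) + (9m^2 + 15m + 5) = (m(3m^2 + 3m - 1)) + (9m^2 + 15m + 5).
Simplifying, T(m+1) = (m + 1)(3m^2 + 9m + 5) = (m+1)(3(m+1)^2 + 3(m+1) - 1),
which is the closed form with t = m+1.
By the principle of mathematical induction, the result holds for all t ≥ 1.

T(t) = t(3t^2 + 3t - 1)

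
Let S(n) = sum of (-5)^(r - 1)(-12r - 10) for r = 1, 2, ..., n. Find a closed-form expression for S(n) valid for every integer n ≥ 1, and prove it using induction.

S(n) = 2(-5)^n(n + 1) - 2

We claim S(n) = 2(-5)^n(n + 1) - 2 for all n ≥ 1.
For the base case n = 1: S(1) = -22, and the closed form gives -22. They agree.
Inductive step: suppose the statement holds for some r ≥ 1, so S(r) = 2(-5)^r(r + 1) - 2.
Then S(r+1) = S(r) + ((-5)^r(-12r - 22)) = (2(-5)^r(r + 1) - 2) + ((-5)^r(-12r - 22)).
Simplifying, S(r+1) = -10(-5)^r·r - 20(-5)^r - 2 = 2(-5)^(r+1)((r+1) + 1) - 2,
which is the closed form with n = r+1.
By the principle of mathematical induction, the result holds for all n ≥ 1.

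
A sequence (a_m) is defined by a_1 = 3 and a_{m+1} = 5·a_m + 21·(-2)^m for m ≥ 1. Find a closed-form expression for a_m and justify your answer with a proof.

Computing the first terms: a_1 = 3, a_2 = -27, a_3 = -51. This suggests a_m = -3(-2)^m - 3·5^(m - 1).
For the base case m = 1: the formula gives 3 = 3 = a_1.
Inductive step: suppose the statement holds for some p ≥ 1, so a_p = -3(-2)^p - 3·5^(p - 1).
Then a_{p+1} = 5·a_p + 21·(-2)^p = 5·(-3(-2)^p - 3·5^(p - 1)) + 21·(-2)^p = -3(-2)^(p + 1) - 3·5^p = -3(-2)^(p+1) - 3·5^((p+1) - 1),
which is the claimed formula at m = p+1.
This completes the induction.

a_m = -3(-2)^m - 3·5^(m - 1)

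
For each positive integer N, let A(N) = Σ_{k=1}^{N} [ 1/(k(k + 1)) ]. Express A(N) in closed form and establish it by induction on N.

A(N) = N/(N + 1)

We claim A(N) = N/(N + 1) for all N ≥ 1.
Base step (N = 1): A(1) = 1/2, and the closed form gives 1/2. They agree.
Suppose the result is true for N = k, so A(k) = k/(k + 1).
Then A(k+1) = A(k) + (1/((k + 1)(k + 2))) = (k/(k + 1)) + (1/((k + 1)(k + 2))).
Simplifying, A(k+1) = (k + 1)/(k + 2) = (k+1)/((k+1) + 1),
which is the closed form with N = k+1.
By induction, the statement is established for all N ≥ 1.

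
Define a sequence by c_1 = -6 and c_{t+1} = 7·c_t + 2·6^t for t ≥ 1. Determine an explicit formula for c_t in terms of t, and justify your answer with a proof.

Computing the first terms: c_1 = -6, c_2 = -30, c_3 = -138. This suggests c_t = -2·6^t + 6·7^(t - 1).
For the base case t = 1: the formula gives -6 = -6 = c_1.
Suppose the result is true for t = r, so c_r = -2·6^r + 6·7^(r - 1).
Then c_{r+1} = 7·c_r + 2·6^r = 7·(-2·6^r + 6·7^(r - 1)) + 2·6^r = -2·6^(r + 1) + 6·7^r = -2·6^(r+1) + 6·7^((r+1) - 1),
which is the claimed formula at t = r+1.
This completes the induction.

c_t = -2·6^t + 6·7^(t - 1)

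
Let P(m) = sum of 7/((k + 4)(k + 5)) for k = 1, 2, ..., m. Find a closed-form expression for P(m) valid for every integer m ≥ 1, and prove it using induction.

P(m) = 7m/(5(m + 5))

We claim P(m) = 7m/(5(m + 5)) for all m ≥ 1.
For the base case m = 1: P(1) = 7/30, and the closed form gives 7/30. They agree.
Suppose the result is true for m = k, so P(k) = 7k/(5(k + 5)).
Then P(k+1) = P(k) + (7/((k + 5)(k + 6))) = (7k/(5(k + 5))) + (7/((k + 5)(k + 6))).
Simplifying, P(k+1) = 7(k + 1)/(5(k + 6)) = 7(k+1)/(5((k+1) + 5)),
which is the closed form with m = k+1.
Hence, by induction on m, the claim holds for every m ≥ 1.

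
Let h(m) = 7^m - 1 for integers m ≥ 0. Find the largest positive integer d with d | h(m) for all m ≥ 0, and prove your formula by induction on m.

Computing the first values: h(0) = 0 and h(1) = 6; gcd(0, 6) = 6, so d ≤ 6.
We prove 6 | 7^m - 1 for all m ≥ 0 by induction on m.
Base step (m = 0): h(0) = 0 = 6·(0), so 6 | h(0).
Inductive step: suppose the statement holds for some p ≥ 0, i.e. 6 | h(p). Then
h(p+1) = 7^(p+1) - 1 = 7·(7^p - 1) + 6 = 7·h(p) + 6. The first term is divisible by 6 by the inductive hypothesis, and 6 is divisible by 6. Hence 6 | h(p+1).
By the principle of mathematical induction, the result holds for all m ≥ 0.
Therefore the largest such d is 6.

d = 6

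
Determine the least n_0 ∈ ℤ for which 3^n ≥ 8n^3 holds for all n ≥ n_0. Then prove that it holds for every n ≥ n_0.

n_0 = 8

At n = 7: 2187 < 2744, so the inequality fails and n_0 ≥ 8. We prove 3^n ≥ 8n^3 for all n ≥ 8.
When n = 8: 3^n = 6561 and 8n^3 = 4096, so 6561 ≥ 4096.
For the inductive step, assume it holds for an arbitrary i ≥ 8, so 3^i ≥ 8i^3.
Then 3^(i + 1) = 3·(3^i) ≥ 3·(8i^3).
Also, for i ≥ 8 we have 3·(8i^3) ≥ 8(i+1)^3, since 3 ≥ (1 + 1/i)^3 for all i ≥ 8.
Combining, 3^(i + 1) ≥ 8(i+1)^3.
This completes the induction.
Hence the smallest such n_0 is 8.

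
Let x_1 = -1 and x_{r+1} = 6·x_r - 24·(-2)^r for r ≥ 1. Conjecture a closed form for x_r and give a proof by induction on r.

Computing the first terms: x_1 = -1, x_2 = 42, x_3 = 156. This suggests x_r = 3(-2)^r + 5·6^(r - 1).
For the base case r = 1: the formula gives -1 = -1 = x_1.
Suppose the result is true for r = p, so x_p = 3(-2)^p + 5·6^(p - 1).
Then x_{p+1} = 6·x_p - 24·(-2)^p = 6·(3(-2)^p + 5·6^(p - 1)) - 24·(-2)^p = 3(-2)^(p + 1) + 5·6^p = 3(-2)^(p+1) + 5·6^((p+1) - 1),
which is the claimed formula at r = p+1.
By induction, the statement is established for all r ≥ 1.

x_r = 3(-2)^r + 5·6^(r - 1)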